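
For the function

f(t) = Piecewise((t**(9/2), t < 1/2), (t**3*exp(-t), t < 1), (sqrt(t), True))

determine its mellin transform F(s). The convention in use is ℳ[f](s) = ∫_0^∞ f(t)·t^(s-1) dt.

remove the shared t-power first: t**(7/2) on [0, 1/2); t**2*exp(-t) on [1/2, 1); 1/sqrt(t) on [1, ∞)
reversing the shared t-power: t**(3/2) on [0, 1/2); exp(-t) on [1/2, 1); t**(-5/2) on [1, ∞)
integrate the 3 segments split at 1/2, 1, then add the results
segment [0, 1/2) carries t**(9/2); integrate it
∫ over [1/2, 1) of t**3*exp(-t)·t^(s-1) joins the sum
the [1, ∞) slice contributes ∫ sqrt(t)·t^(s-1) dt

(16*2**s*(2*s + 1)*(2*s + 9)*uppergamma(s + 3, 1/2) - 16*2**s*(2*s + 1)*(2*s + 9)*uppergamma(s + 3, 1) - 32*2**s*(2*s + 9) + sqrt(2)*(2*s + 1))/(16*2**s*(2*s + 1)*(2*s + 9))
  -9/2 < Re(s) < -1/2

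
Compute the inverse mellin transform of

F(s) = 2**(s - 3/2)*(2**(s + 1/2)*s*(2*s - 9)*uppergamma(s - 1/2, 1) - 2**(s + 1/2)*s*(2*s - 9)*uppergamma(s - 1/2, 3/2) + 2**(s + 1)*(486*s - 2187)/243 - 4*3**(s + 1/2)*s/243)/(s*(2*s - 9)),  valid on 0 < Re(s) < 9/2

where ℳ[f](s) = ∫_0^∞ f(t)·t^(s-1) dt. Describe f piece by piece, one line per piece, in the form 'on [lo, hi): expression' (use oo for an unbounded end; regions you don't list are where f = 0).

on [0, 4): sqrt(2)/2
on [4, 6): exp(-t/4)/sqrt(t)
on [6, oo): 16/t**(9/2)

strip the shared t-power: sqrt(2)*t/2 on [0, 4); sqrt(t)*exp(-t/4) on [4, 6); 16/t**(7/2) on [6, ∞)
strip the shared t-power: sqrt(2)*sqrt(t)/2 on [0, 4); exp(-t/4) on [4, 6); 16/t**4 on [6, ∞)
remove the common scale on t first: sqrt(t) on [0, 2); exp(-t/2) on [2, 3); t**(-4) on [3, ∞)
treat the 3 regions marked off by 4, 6 separately and sum
the [0, 4) slice contributes ∫ sqrt(2)/2·t^(s-1) dt
piece [4, 6): integrate exp(-t/4)/sqrt(t) against the kernel
segment [6, ∞) carries 16/t**(9/2); integrate it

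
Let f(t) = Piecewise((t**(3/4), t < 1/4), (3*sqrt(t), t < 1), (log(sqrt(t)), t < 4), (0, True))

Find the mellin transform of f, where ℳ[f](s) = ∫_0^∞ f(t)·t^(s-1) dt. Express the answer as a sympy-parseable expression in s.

2**(-2*s - 1)*(16**s*s*(2*s + 1)*(4*s + 3)*log(4) - 16**s*(2*s + 1)*(4*s + 3) + 2**(2*s + 2)*s**2*(12*s + 9) + 4**s*(2*s + 1)*(4*s + 3) + s**2*(-24*s - 18) + sqrt(2)*s**2*(4*s + 2))/(s**2*(2*s + 1)*(4*s + 3))
  Re(s) > -3/4

the power substitution comes off first: t**(3/2) on [0, 1/2); 3*t on [1/2, 1); log(t) on [1, 2)
treat the 3 regions marked off by 1/4, 1 separately and sum
[0, 1/4) adds the kernel integral of t**(3/4)
over [1/4, 1), the kernel integral of 3*sqrt(t) enters the sum
for t in [1, 4): the term is ∫ log(sqrt(t))·t^(s-1)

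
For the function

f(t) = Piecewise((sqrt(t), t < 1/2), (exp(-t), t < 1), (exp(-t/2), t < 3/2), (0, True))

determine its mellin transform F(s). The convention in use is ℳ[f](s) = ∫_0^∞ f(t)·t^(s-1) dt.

(2**s*(2*s + 1)*uppergamma(s, 1/2) - 2**s*(2*s + 1)*uppergamma(s, 1) + 4**s*(2*s + 1)*uppergamma(s, 1/2) - 4**s*(2*s + 1)*uppergamma(s, 3/4) + sqrt(2))/(2**s*(2*s + 1))
  Re(s) > -1/2

summing 3 kernel integrals split by 1/2, 1 yields ℳ[f](s)
between 0 and 1/2 the integrand is sqrt(t)·t^(s-1)
on [1/2, 1): add ∫ exp(-t)·t^(s-1) dt
the [1, 3/2) slice contributes ∫ exp(-t/2)·t^(s-1) dt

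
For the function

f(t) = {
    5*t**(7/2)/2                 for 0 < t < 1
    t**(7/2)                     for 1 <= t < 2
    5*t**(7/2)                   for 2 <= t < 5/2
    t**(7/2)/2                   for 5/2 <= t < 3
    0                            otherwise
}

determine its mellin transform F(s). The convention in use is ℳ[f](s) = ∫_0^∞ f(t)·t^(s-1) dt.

linearity at 1, 2, 5/2 turns ℳ[f](s) into 4 summed integrals
for t in [0, 1): the term is ∫ 5*t**(7/2)/2·t^(s-1)
piece [1, 2): integrate t**(7/2) against the kernel
over [2, 5/2), the kernel integral of 5*t**(7/2) enters the sum
on [5/2, 3): add ∫ t**(7/2)/2·t^(s-1) dt

(-8*2**(s + 7/2) + 3**(s + 7/2) + 9*(5/2)**(s + 7/2) + 3)/(2*s + 7)
  Re(s) > -7/2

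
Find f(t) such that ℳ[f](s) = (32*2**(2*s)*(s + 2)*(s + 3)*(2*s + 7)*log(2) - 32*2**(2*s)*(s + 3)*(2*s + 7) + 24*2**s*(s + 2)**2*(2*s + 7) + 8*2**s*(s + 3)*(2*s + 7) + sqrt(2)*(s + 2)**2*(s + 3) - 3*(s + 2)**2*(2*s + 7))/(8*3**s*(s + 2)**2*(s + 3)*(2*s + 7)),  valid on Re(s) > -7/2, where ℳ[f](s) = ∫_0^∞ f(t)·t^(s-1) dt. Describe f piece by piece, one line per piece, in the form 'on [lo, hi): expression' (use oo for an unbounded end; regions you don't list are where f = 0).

on [0, 1/3): 27*sqrt(6)*t**(7/2)/16
on [1/3, 2/3): 81*t**3/8
on [2/3, 4/3): 9*t**2*log(3*t/2)/4

the common scale on t comes off first: t**(7/2) on [0, 1/2); 3*t**3 on [1/2, 1); t**2*log(t) on [1, 2)
remove the shared t-power first: t**(3/2) on [0, 1/2); 3*t on [1/2, 1); log(t) on [1, 2)
f breaks at 1/3, 2/3 into 3 integrals to sum
∫ 27*sqrt(6)*t**(7/2)/16·t^(s-1) over [0, 1/3)
[1/3, 2/3) adds the kernel integral of 81*t**3/8
∫ over [2/3, 4/3) of 9*t**2*log(3*t/2)/4·t^(s-1) joins the sum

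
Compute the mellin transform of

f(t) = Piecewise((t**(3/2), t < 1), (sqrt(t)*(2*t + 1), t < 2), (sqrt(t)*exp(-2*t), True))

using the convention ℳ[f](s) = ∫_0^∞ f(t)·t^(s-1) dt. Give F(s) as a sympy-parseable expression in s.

4**(-s - 1/2)*(2**(s + 1/2)*(s + 1/2)*(s + 3/2)*uppergamma(s + 1/2, 4) - 2*4**(s + 1/2)*(s + 1/2) - 4**(s + 1/2) + 5*8**(s + 1/2)*(s + 1/2) + 8**(s + 1/2))/((s + 1/2)*(s + 3/2))
  Re(s) > -3/2

strip the shared t-power: t on [0, 1); 2*t + 1 on [1, 2); exp(-2*t) on [2, ∞)
along the cuts 1, 2, ℳ[f](s) splits into 3 integrals
for t in [0, 1): the term is ∫ t**(3/2)·t^(s-1)
between 1 and 2 the integrand is sqrt(t)*(2*t + 1)·t^(s-1)
∫ sqrt(t)*exp(-2*t)·t^(s-1) over [2, ∞)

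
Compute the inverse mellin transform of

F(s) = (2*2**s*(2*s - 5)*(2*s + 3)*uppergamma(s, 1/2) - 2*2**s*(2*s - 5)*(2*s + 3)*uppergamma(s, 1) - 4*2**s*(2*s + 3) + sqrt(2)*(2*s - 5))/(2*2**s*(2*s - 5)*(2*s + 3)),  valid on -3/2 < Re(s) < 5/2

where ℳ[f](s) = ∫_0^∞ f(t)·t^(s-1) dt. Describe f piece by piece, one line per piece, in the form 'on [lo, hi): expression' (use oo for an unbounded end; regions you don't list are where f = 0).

on [0, 1/2): t**(3/2)
on [1/2, 1): exp(-t)
on [1, oo): t**(-5/2)

treat the 3 regions marked off by 1/2, 1 separately and sum
∫ over [0, 1/2) of t**(3/2)·t^(s-1) joins the sum
segment [1/2, 1) carries exp(-t); integrate it
between 1 and ∞ the integrand is t**(-5/2)·t^(s-1)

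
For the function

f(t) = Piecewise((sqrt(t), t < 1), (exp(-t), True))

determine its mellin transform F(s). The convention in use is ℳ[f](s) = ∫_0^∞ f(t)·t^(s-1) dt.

((2*s + 1)*uppergamma(s, 1) + 2)/(2*s + 1)
  Re(s) > -1/2

summing 2 kernel integrals split by 1 yields ℳ[f](s)
on [0, 1): add ∫ sqrt(t)·t^(s-1) dt
piece [1, ∞): integrate exp(-t) against the kernel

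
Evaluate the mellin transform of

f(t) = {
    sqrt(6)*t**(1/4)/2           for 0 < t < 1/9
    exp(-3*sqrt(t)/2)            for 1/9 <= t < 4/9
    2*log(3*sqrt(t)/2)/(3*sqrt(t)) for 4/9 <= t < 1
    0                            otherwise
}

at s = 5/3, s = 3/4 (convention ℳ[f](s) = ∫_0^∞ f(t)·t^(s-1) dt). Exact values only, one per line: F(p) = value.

F(5/3) = -16*2**(1/3)*3**(2/3)*uppergamma(10/3, 1)/81 - 4*log(2)/7 - 12/49 + 2*sqrt(2)*3**(2/3)/621 + 16*2**(1/3)*3**(2/3)/441 + 4*log(3)/7 + 16*2**(1/3)*3**(2/3)*uppergamma(10/3, 1/2)/81
F(3/4) = -16/3 - 4*sqrt(6)*exp(-1)/9 - 2*sqrt(6)*sqrt(pi)*erfc(1)/9 + 2*sqrt(6)*sqrt(pi)*erfc(sqrt(2)/2)/9 + 4*sqrt(3)*exp(-1/2)/9 + sqrt(3)*log(3**(16*sqrt(3))/2**(16*sqrt(3)))/18 + 11*sqrt(6)/6

remove the power substitution first: sqrt(6)*sqrt(t)/2 on [0, 1/3); exp(-3*t/2) on [1/3, 2/3); 2*log(3*t/2)/(3*t) on [2/3, 1)
remove the common scale on t first: sqrt(t) on [0, 1/2); exp(-t) on [1/2, 1); log(t)/t on [1, 3/2)
linearity at 1/9, 4/9 turns ℳ[f](s) into 3 summed integrals
over [0, 1/9), the kernel integral of sqrt(6)*t**(1/4)/2 enters the sum
on [1/9, 4/9) integrate f = exp(-3*sqrt(t)/2) against the kernel
on [4/9, 1): add ∫ 2*log(3*sqrt(t)/2)/(3*sqrt(t))·t^(s-1) dt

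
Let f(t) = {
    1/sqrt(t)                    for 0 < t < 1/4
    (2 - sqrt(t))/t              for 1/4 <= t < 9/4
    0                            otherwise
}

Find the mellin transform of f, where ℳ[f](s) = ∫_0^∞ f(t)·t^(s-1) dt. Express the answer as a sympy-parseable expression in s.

2**(2 - 2*s)*(9**s*(s - 1)/9 + 2*9**s/9 - 2*s)/((s - 1)*(2*s - 1))
  Re(s) > 1/2

peel off the shared t-power: sqrt(t) on [0, 1/4); 2 - sqrt(t) on [1/4, 9/4)
strip the power substitution: t on [0, 1/2); 2 - t on [1/2, 3/2)
summing 2 kernel integrals split by 1/4 yields ℳ[f](s)
the [0, 1/4) slice contributes ∫ 1/sqrt(t)·t^(s-1) dt
segment [1/4, 9/4) carries (2 - sqrt(t))/t; integrate it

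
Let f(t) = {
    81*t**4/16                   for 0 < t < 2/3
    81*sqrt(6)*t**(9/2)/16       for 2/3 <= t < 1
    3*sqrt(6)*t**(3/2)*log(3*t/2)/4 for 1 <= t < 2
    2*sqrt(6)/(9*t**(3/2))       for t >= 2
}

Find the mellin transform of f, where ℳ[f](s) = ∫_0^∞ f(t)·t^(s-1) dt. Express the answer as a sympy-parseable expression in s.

2**(-s - 5/2)*(324*2**(s + 5/2)*(s - 3/2)*(s + 9/2)*(-2*s + (s + 5/2)**2 - 4) - 324*2**(s + 5/2)*(s - 3/2)*(2*s + 8)*(-2*s + (s + 5/2)**2 - 4) - 108*3**(s + 5/2)*(s - 3/2)*(s + 5/2)*(s + 9/2)*(2*s + 8)*log(3) + 108*3**(s + 5/2)*(s - 3/2)*(s + 5/2)*(s + 9/2)*(2*s + 8)*log(2) - 108*3**(s + 5/2)*(s - 3/2)*(s + 9/2)*(2*s + 8)*log(2) + 108*3**(s + 5/2)*(s - 3/2)*(s + 9/2)*(2*s + 8) + 108*3**(s + 5/2)*(s - 3/2)*(s + 9/2)*(2*s + 8)*log(3) + 729*3**(s + 5/2)*(s - 3/2)*(2*s + 8)*(-2*s + (s + 5/2)**2 - 4) + 54*6**(s + 5/2)*(s - 3/2)*(s + 5/2)*(s + 9/2)*(2*s + 8)*log(3) - 54*6**(s + 5/2)*(s - 3/2)*(s + 9/2)*(2*s + 8)*log(3) - 54*6**(s + 5/2)*(s - 3/2)*(s + 9/2)*(2*s + 8) - 2*6**(s + 5/2)*(s + 9/2)*(2*s + 8)*(-2*s + (s + 5/2)**2 - 4))/(162*(3/2)**s*(s - 3/2)*(s + 9/2)*(2*s + 8)*(-2*s + (s + 5/2)**2 - 4))
  -4 < Re(s) < 3/2

peel off the common scale on t: t**4 on [0, 1); 2*t**(9/2) on [1, 3/2); t**(3/2)*log(t) on [3/2, 3); …
invert the shared t-power to get t**2 on [0, 1); 2*t**(5/2) on [1, 3/2); log(t)/sqrt(t) on [3/2, 3); …
invert the shared t-power to get t**(3/2) on [0, 1); 2*t**2 on [1, 3/2); log(t)/t on [3/2, 3); …
decompose at 2/3, 1, 2; ℳ[f](s) sums the 4 pieces' integrals
the [0, 2/3) slice contributes ∫ 81*t**4/16·t^(s-1) dt
for t in [2/3, 1): the term is ∫ 81*sqrt(6)*t**(9/2)/16·t^(s-1)
segment [1, 2) carries 3*sqrt(6)*t**(3/2)*log(3*t/2)/4; integrate it
on [2, ∞): add ∫ 2*sqrt(6)/(9*t**(3/2))·t^(s-1) dt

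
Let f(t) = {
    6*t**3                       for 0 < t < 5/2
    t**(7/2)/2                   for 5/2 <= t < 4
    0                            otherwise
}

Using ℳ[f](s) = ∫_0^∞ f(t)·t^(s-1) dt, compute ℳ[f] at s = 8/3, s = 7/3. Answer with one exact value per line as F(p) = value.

integrate the 2 segments split at 5/2, then add the results
between 0 and 5/2 the integrand is 6*t**3·t^(s-1)
between 5/2 and 4 the integrand is t**(7/2)/2·t^(s-1)

F(8/3) = -46875*2**(5/6)*5**(1/6)/4736 + 28125*2**(1/3)*5**(2/3)/544 + 12288*2**(1/3)/37
F(7/3) = -1875*2**(1/6)*5**(5/6)/448 + 28125*2**(2/3)*5**(1/3)/512 + 6144*2**(2/3)/35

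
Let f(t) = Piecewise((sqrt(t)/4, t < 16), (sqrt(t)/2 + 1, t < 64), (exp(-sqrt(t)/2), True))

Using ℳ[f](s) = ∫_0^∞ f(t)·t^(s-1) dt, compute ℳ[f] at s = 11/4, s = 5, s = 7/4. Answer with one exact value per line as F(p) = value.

F(11/4) = -196608/143 + 1890*sqrt(2)*sqrt(pi)*erfc(2) + 129608*sqrt(2)*exp(-4) + 14942208*sqrt(2)/143
F(5) = 40246181888*exp(-4) + 54738812928/55
F(7/4) = -8192/63 + 30*sqrt(2)*sqrt(pi)*erfc(2) + 952*sqrt(2)*exp(-4) + 151552*sqrt(2)/63

reversing the power substitution: t/4 on [0, 4); t/2 + 1 on [4, 8); exp(-t/2) on [8, ∞)
remove the common scale on t first: t/2 on [0, 2); t + 1 on [2, 4); exp(-t) on [4, ∞)
the common scale on t comes off first: t on [0, 1); 2*t + 1 on [1, 2); exp(-2*t) on [2, ∞)
slice at 16, 64, transform all 3 pieces, and sum them
∫ over [0, 16) of sqrt(t)/4·t^(s-1) joins the sum
between 16 and 64 the integrand is (sqrt(t)/2 + 1)·t^(s-1)
segment [64, ∞) carries exp(-sqrt(t)/2); integrate it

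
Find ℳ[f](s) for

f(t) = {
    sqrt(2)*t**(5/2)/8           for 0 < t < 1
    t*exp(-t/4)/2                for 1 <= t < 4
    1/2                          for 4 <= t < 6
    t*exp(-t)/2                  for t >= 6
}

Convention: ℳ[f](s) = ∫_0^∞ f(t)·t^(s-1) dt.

2**(s - 2)*(8*24**s*s*(2*s + 5)*uppergamma(s + 1, 1/4) - 8*24**s*s*(2*s + 5)*uppergamma(s + 1, 1) + 24**s*(-4*s - 10) + 36**s*(4*s + 10) + 2*6**s*s*(2*s + 5)*uppergamma(s + 1, 6) + sqrt(2)*6**s*s)/(12**s*s*(2*s + 5))
  Re(s) > -5/2

the common scale on t comes off first: t**(5/2) on [0, 1/2); t*exp(-t/2) on [1/2, 2); 1/2 on [2, 3); …
reversing the shared t-power: t**(7/2) on [0, 1/2); t**2*exp(-t/2) on [1/2, 2); t/2 on [2, 3); …
strip the shared t-power: t**(3/2) on [0, 1/2); exp(-t/2) on [1/2, 2); 1/(2*t) on [2, 3); …
decompose at 1, 4, 6; ℳ[f](s) sums the 4 pieces' integrals
between 0 and 1 the integrand is sqrt(2)*t**(5/2)/8·t^(s-1)
over [1, 4), the kernel integral of t*exp(-t/4)/2 enters the sum
for t in [4, 6): the term is ∫ 1/2·t^(s-1)
the [6, ∞) slice contributes ∫ t*exp(-t)/2·t^(s-1) dt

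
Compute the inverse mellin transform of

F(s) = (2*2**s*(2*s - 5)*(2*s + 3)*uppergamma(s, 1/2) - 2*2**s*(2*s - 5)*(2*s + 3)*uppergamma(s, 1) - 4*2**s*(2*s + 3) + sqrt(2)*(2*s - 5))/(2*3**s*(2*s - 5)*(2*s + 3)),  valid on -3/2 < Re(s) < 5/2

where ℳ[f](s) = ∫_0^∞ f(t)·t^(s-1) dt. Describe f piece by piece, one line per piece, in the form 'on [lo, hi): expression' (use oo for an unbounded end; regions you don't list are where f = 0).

on [0, 1/3): 3*sqrt(6)*t**(3/2)/4
on [1/3, 2/3): exp(-3*t/2)
on [2/3, oo): 4*sqrt(6)/(27*t**(5/2))

peel off the common scale on t: sqrt(2)*t**(3/2)/4 on [0, 1); exp(-t/2) on [1, 2); 4*sqrt(2)/t**(5/2) on [2, ∞)
strip the common scale on t: t**(3/2) on [0, 1/2); exp(-t) on [1/2, 1); t**(-5/2) on [1, ∞)
the 3 pieces separated at 1/3, 2/3 each add one integral
the [0, 1/3) slice contributes ∫ 3*sqrt(6)*t**(3/2)/4·t^(s-1) dt
∫ over [1/3, 2/3) of exp(-3*t/2)·t^(s-1) joins the sum
∫ over [2/3, ∞) of 4*sqrt(6)/(27*t**(5/2))·t^(s-1) joins the sum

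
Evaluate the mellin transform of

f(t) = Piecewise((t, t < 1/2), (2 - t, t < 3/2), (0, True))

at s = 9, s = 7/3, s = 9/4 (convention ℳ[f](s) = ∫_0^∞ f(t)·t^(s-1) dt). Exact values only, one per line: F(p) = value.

summing 2 kernel integrals split by 1/2 yields ℳ[f](s)
over [0, 1/2), the kernel integral of t enters the sum
segment [1/2, 3/2) carries (2 - t); integrate it

F(9) = 255857/92160
F(7/3) = 3*2**(2/3)*(-26 + 171*3**(1/3))/1120
F(9/4) = 2**(3/4)*(-34 + 225*3**(1/4))/468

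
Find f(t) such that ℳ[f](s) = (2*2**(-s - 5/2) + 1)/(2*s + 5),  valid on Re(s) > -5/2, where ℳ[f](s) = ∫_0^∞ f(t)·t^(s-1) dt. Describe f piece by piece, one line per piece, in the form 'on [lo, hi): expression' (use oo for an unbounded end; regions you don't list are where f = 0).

on [0, 1/2): 3*t**(5/2)/2
on [1/2, 1): t**(5/2)/2

linearity at 1/2 turns ℳ[f](s) into 2 summed integrals
[0, 1/2) adds the kernel integral of 3*t**(5/2)/2
∫ over [1/2, 1) of t**(5/2)/2·t^(s-1) joins the sum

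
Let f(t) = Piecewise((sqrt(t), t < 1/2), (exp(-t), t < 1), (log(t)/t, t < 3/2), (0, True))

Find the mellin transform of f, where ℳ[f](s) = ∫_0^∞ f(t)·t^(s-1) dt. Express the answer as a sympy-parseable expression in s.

(3*2**s*(2*s + 1)*(s**2 - 2*s + 1)*uppergamma(s, 1/2) - 3*2**s*(2*s + 1)*(s**2 - 2*s + 1)*uppergamma(s, 1) + 3*2**s*(2*s + 1) + 3**s*s*(2*s + 1)*(-2*log(2) + 2*log(3)) - 2*3**s*(2*s + 1) + 3**s*(2*s + 1)*(-2*log(3) + 2*log(2)) + 3*sqrt(2)*(s**2 - 2*s + 1))/(3*2**s*(2*s + 1)*(s**2 - 2*s + 1))
  Re(s) > -1/2

breakpoints 1/2, 1: one integral from each of the 3 segments
on [0, 1/2): add ∫ sqrt(t)·t^(s-1) dt
piece [1/2, 1): integrate exp(-t) against the kernel
on [1, 3/2) integrate f = log(t)/t against the kernel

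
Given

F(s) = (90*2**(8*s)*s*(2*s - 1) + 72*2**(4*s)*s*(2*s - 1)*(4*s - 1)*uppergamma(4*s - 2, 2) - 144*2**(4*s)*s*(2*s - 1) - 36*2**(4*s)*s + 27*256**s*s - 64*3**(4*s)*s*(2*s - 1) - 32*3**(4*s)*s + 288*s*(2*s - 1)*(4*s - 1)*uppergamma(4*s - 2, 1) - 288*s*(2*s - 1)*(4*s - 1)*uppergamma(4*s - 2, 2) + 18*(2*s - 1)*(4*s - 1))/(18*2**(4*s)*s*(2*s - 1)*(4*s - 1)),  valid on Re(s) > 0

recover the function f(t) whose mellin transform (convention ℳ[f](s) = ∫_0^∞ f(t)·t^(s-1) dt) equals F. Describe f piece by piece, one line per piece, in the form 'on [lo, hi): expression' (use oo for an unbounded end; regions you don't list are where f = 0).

on [0, 1/16): 1
on [1/16, 1): exp(-2*t**(1/4))/sqrt(t)
on [1, 81/16): (t**(1/4) + 1)/sqrt(t)
on [81/16, 16): (t**(1/4) + 3)/sqrt(t)
on [16, oo): exp(-t**(1/4))/sqrt(t)

undo the power substitution: 1 on [0, 1/4); exp(-2*sqrt(t))/t on [1/4, 1); (sqrt(t) + 1)/t on [1, 9/4); …
invert the shared t-power to get t on [0, 1/4); exp(-2*sqrt(t)) on [1/4, 1); sqrt(t) + 1 on [1, 9/4); …
reversing the power substitution: t**2 on [0, 1/2); exp(-2*t) on [1/2, 1); t + 1 on [1, 3/2); …
linearity at 1/16, 1, 81/16, 16 turns ℳ[f](s) into 5 summed integrals
segment 0 to 1/16 holds 1; add its integral
over [1/16, 1), the kernel integral of exp(-2*t**(1/4))/sqrt(t) enters the sum
segment [1, 81/16) carries (t**(1/4) + 1)/sqrt(t); integrate it
on [81/16, 16): add ∫ (t**(1/4) + 3)/sqrt(t)·t^(s-1) dt
piece [16, ∞): integrate exp(-t**(1/4))/sqrt(t) against the kernel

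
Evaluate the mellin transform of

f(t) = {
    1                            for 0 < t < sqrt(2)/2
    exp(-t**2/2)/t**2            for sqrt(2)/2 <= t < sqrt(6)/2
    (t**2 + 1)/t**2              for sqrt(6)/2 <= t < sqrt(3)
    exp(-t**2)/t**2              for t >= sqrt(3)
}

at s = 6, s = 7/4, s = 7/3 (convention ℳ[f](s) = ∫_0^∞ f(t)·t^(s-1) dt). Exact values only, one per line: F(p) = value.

peel off the power substitution: 1 on [0, 1/2); exp(-t/2)/t on [1/2, 3/2); (t + 1)/t on [3/2, 3); …
back out the shared t-power: t on [0, 1/2); exp(-t/2) on [1/2, 3/2); t + 1 on [3/2, 3); …
cuts at sqrt(2)/2, sqrt(6)/2, sqrt(3): linearity sums the 4 kernel integrals
between 0 and sqrt(2)/2 the integrand is 1·t^(s-1)
for t in [sqrt(2)/2, sqrt(6)/2): the term is ∫ exp(-t**2/2)/t**2·t^(s-1)
∫ (t**2 + 1)/t**2·t^(s-1) over [sqrt(6)/2, sqrt(3))
∫ exp(-t**2)/t**2·t^(s-1) over [sqrt(3), ∞)

F(6) = -7*exp(-3/4)/2 + 2*exp(-3) + 5*exp(-1/4)/2 + 271/48
F(7/4) = 2**(1/8)*(-32*6**(7/8) - 21*2**(3/4)*uppergamma(-1/8, 3/4) + 21*2**(7/8)*uppergamma(-1/8, 3) + 24 + 21*2**(3/4)*uppergamma(-1/8, 1/4) + 88*3**(7/8))/84
F(7/3) = 2**(5/6)*(-51*3**(1/6) - 7*2**(1/3)*uppergamma(1/6, 3/4) + 7*2**(1/6)*uppergamma(1/6, 3) + 3 + 7*2**(1/3)*uppergamma(1/6, 1/4) + 60*6**(1/6))/28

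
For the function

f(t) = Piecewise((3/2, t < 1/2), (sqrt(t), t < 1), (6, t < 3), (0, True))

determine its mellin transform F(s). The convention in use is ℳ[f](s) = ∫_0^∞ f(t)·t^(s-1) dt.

treat the 3 regions marked off by 1/2, 1 separately and sum
on [0, 1/2) integrate f = 3/2 against the kernel
between 1/2 and 1 the integrand is sqrt(t)·t^(s-1)
on [1, 3): add ∫ 6·t^(s-1) dt

(-20*2**s*s - 12*2**s + 24*6**s*s + 12*6**s - 2*sqrt(2)*s + 6*s + 3)/(2*2**s*s*(2*s + 1))
  Re(s) > 0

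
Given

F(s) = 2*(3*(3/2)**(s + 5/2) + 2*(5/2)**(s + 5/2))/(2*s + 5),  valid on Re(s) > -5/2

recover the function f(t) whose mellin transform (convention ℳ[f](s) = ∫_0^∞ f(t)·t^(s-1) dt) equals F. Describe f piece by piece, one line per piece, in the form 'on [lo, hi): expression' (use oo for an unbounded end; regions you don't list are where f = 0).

split f at 3/2: ℳ[f](s) collects 2 kernel integrals
piece [0, 3/2): integrate 5*t**(5/2) against the kernel
on [3/2, 5/2): add ∫ 2*t**(5/2)·t^(s-1) dt

on [0, 3/2): 5*t**(5/2)
on [3/2, 5/2): 2*t**(5/2)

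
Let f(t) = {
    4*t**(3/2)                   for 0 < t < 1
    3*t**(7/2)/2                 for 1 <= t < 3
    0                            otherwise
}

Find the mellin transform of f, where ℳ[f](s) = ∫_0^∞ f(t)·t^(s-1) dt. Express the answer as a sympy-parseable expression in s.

the 2 pieces separated at 1 each add one integral
on [0, 1): add ∫ 4*t**(3/2)·t^(s-1) dt
[1, 3) adds the kernel integral of 3*t**(7/2)/2

(3**(s + 9/2)*(2*s + 3) + 10*s + 47)/((2*s + 3)*(2*s + 7))
  Re(s) > -3/2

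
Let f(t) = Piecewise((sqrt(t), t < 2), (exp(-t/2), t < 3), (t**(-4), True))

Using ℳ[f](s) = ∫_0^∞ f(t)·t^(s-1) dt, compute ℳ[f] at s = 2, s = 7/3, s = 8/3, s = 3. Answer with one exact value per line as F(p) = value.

breakpoints 2, 3: one integral from each of the 3 segments
for t in [0, 2): the term is ∫ sqrt(t)·t^(s-1)
∫ exp(-t/2)·t^(s-1) over [2, 3)
between 3 and ∞ the integrand is t**(-4)·t^(s-1)

F(2) = -10*exp(-3/2) + 1/18 + 8*sqrt(2)/5 + 8*exp(-1)
F(7/3) = -4*2**(1/3)*uppergamma(7/3, 3/2) + 3**(1/3)/15 + 24*2**(5/6)/17 + 4*2**(1/3)*uppergamma(7/3, 1)
F(8/3) = -4*2**(2/3)*uppergamma(8/3, 3/2) + 3**(2/3)/12 + 48*2**(1/6)/19 + 4*2**(2/3)*uppergamma(8/3, 1)
F(3) = -58*exp(-3/2) + 1/3 + 16*sqrt(2)/7 + 40*exp(-1)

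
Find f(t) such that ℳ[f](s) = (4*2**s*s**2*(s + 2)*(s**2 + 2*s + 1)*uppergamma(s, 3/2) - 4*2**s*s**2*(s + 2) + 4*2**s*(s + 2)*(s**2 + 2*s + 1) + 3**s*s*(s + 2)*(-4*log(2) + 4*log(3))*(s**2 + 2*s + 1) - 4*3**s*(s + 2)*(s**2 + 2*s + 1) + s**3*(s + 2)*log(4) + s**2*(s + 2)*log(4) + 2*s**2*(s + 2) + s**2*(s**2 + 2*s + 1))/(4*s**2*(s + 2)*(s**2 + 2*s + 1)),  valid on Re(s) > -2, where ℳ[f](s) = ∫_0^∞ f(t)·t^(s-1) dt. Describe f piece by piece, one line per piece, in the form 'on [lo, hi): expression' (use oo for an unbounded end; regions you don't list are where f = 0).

on [0, 1): t**2/4
on [1, 2): t*log(t/2)/2
on [2, 3): log(t/2)
on [3, oo): exp(-t/2)

peel off the common scale on t: t**2 on [0, 1/2); t*log(t) on [1/2, 1); log(t) on [1, 3/2); …
linearity at 1, 2, 3 turns ℳ[f](s) into 4 summed integrals
[0, 1) adds the kernel integral of t**2/4
piece [1, 2): integrate t*log(t/2)/2 against the kernel
piece [2, 3): integrate log(t/2) against the kernel
piece [3, ∞): integrate exp(-t/2) against the kernel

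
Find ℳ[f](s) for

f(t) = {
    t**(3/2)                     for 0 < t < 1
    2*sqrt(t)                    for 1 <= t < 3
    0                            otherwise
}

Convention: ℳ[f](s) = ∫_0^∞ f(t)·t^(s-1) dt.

(4*sqrt(3)*3**s*(2*s + 3) - 4*s - 10)/((2*s + 1)*(2*s + 3))
  Re(s) > -3/2

f breaks at 1 into 2 integrals to sum
the [0, 1) slice contributes ∫ t**(3/2)·t^(s-1) dt
piece [1, 3): integrate 2*sqrt(t) against the kernel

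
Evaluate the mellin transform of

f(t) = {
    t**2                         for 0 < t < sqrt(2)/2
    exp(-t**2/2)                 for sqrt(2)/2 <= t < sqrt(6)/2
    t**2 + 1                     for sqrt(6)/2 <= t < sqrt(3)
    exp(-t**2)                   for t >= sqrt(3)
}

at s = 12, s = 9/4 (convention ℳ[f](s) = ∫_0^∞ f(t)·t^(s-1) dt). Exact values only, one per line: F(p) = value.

F(12) = -260103*exp(-3/4)/32 + 1104*exp(-3) + 384913/1792 + 157781*exp(-1/4)/32
F(9/4) = -61*2**(7/8)*3**(1/8)/102 - 2**(1/8)*uppergamma(9/8, 3/4) + uppergamma(9/8, 3)/2 + 2**(7/8)/34 + 2**(1/8)*uppergamma(9/8, 1/4) + 176*3**(1/8)/51

peel off the power substitution: t on [0, 1/2); exp(-t/2) on [1/2, 3/2); t + 1 on [3/2, 3); …
decompose at sqrt(2)/2, sqrt(6)/2, sqrt(3); ℳ[f](s) sums the 4 pieces' integrals
segment 0 to sqrt(2)/2 holds t**2; add its integral
∫ exp(-t**2/2)·t^(s-1) over [sqrt(2)/2, sqrt(6)/2)
for t in [sqrt(6)/2, sqrt(3)): the term is ∫ (t**2 + 1)·t^(s-1)
the [sqrt(3), ∞) slice contributes ∫ exp(-t**2)·t^(s-1) dt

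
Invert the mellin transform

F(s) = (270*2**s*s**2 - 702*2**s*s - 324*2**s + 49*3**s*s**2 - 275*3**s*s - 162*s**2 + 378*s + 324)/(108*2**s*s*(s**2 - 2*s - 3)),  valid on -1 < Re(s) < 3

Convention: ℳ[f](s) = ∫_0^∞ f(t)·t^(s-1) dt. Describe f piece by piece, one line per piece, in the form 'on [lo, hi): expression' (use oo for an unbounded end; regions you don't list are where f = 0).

breakpoints 1/2, 1, 3/2: one integral from each of the 4 segments
on [0, 1/2): add ∫ t·t^(s-1) dt
∫ (2*t + 1)·t^(s-1) over [1/2, 1)
the [1, 3/2) slice contributes ∫ t/2·t^(s-1) dt
over [3/2, ∞), the kernel integral of t**(-3) enters the sum

on [0, 1/2): t
on [1/2, 1): 2*t + 1
on [1, 3/2): t/2
on [3/2, oo): t**(-3)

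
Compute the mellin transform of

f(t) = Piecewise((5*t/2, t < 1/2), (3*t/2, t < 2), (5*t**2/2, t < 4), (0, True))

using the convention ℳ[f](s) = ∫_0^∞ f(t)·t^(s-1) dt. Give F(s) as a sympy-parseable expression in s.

decompose at 1/2, 2; ℳ[f](s) sums the 3 pieces' integrals
over [0, 1/2), the kernel integral of 5*t/2 enters the sum
on [1/2, 2): add ∫ 3*t/2·t^(s-1) dt
on [2, 4): add ∫ 5*t**2/2·t^(s-1) dt

(80*2**(2*s)*(s + 1) - 20*2**s*(s + 1) + 6*2**s*(s + 2) + (s + 2)/2**s)/(2*(s + 1)*(s + 2))
  Re(s) > -1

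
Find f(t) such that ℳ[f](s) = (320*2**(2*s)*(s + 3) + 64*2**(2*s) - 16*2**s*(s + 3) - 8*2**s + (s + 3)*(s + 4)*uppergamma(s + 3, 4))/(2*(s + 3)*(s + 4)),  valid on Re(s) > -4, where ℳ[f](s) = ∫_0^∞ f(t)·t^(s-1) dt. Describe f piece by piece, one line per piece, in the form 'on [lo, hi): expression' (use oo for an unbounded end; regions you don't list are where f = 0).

on [0, 2): t**4/4
on [2, 4): t**3*(t + 1)/2
on [4, oo): t**3*exp(-t)/2

remove the shared t-power first: t**2/4 on [0, 2); t*(t + 1)/2 on [2, 4); t*exp(-t)/2 on [4, ∞)
back out the common scale on t: t**2 on [0, 1); t*(2*t + 1) on [1, 2); t*exp(-2*t) on [2, ∞)
the shared t-power comes off first: t on [0, 1); 2*t + 1 on [1, 2); exp(-2*t) on [2, ∞)
decompose at 2, 4; ℳ[f](s) sums the 3 pieces' integrals
on [0, 2) integrate f = t**4/4 against the kernel
on [2, 4): add ∫ t**3*(t + 1)/2·t^(s-1) dt
for t in [4, ∞): the term is ∫ t**3*exp(-t)/2·t^(s-1)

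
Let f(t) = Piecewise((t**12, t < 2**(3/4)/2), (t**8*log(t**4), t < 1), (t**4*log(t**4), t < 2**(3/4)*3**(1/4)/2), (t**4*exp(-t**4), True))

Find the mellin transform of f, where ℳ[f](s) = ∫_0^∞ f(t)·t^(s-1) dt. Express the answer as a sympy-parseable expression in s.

(2*2**(s/4)*(s + 4)**2*(s + 12)*(8*s + (s + 4)**2 + 48)*uppergamma(s/4 + 1, 3/2) - 32*2**(s/4)*(s + 4)**2*(s + 12) + 32*2**(s/4)*(s + 12)*(8*s + (s + 4)**2 + 48) + 3**(s/4)*(s + 4)*(s + 12)*(-12*log(2) + 12*log(3))*(8*s + (s + 4)**2 + 48) - 48*3**(s/4)*(s + 12)*(8*s + (s + 4)**2 + 48) + (s + 4)**3*(s + 12)*log(4) + 8*(s + 4)**2*(s + 12)*log(2) + 8*(s + 4)**2*(s + 12) + (s + 4)**2*(8*s + (s + 4)**2 + 48))/(8*2**(s/4)*(s + 4)**2*(s + 12)*(8*s + (s + 4)**2 + 48))
  Re(s) > -12

back out the power substitution: t**6 on [0, sqrt(2)/2); t**4*log(t**2) on [sqrt(2)/2, 1); t**2*log(t**2) on [1, sqrt(6)/2); …
undo the shared t-power: t**4 on [0, sqrt(2)/2); t**2*log(t**2) on [sqrt(2)/2, 1); log(t**2) on [1, sqrt(6)/2); …
back out the power substitution: t**2 on [0, 1/2); t*log(t) on [1/2, 1); log(t) on [1, 3/2); …
linearity at 2**(3/4)/2, 1, 2**(3/4)*3**(1/4)/2 turns ℳ[f](s) into 4 summed integrals
∫ over [0, 2**(3/4)/2) of t**12·t^(s-1) joins the sum
over [2**(3/4)/2, 1), the kernel integral of t**8*log(t**4) enters the sum
∫ t**4*log(t**4)·t^(s-1) over [1, 2**(3/4)*3**(1/4)/2)
∫ over [2**(3/4)*3**(1/4)/2, ∞) of t**4*exp(-t**4)·t^(s-1) joins the sum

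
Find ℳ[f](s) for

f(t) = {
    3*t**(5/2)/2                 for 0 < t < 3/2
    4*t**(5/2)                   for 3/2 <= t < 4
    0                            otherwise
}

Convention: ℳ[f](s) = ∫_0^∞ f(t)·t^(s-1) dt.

along the cuts 3/2, ℳ[f](s) splits into 2 integrals
∫ over [0, 3/2) of 3*t**(5/2)/2·t^(s-1) joins the sum
[3/2, 4) adds the kernel integral of 4*t**(5/2)

(-5*(3/2)**(s + 5/2) + 8*4**(s + 5/2))/(2*s + 5)
  Re(s) > -5/2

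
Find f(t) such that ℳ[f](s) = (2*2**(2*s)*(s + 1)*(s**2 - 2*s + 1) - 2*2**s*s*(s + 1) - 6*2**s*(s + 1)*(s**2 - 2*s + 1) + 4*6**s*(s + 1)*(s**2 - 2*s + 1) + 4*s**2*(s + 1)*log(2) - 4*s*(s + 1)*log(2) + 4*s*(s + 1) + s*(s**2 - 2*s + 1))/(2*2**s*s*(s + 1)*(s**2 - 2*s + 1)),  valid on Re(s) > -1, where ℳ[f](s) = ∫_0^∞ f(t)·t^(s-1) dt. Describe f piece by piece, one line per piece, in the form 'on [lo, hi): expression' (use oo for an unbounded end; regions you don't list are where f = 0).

summing 4 kernel integrals split by 1/2, 1, 2 yields ℳ[f](s)
for t in [0, 1/2): the term is ∫ t·t^(s-1)
segment 1/2 to 1 holds log(t)/t; add its integral
[1, 2) adds the kernel integral of 3
the [2, 3) slice contributes ∫ 2·t^(s-1) dt

on [0, 1/2): t
on [1/2, 1): log(t)/t
on [1, 2): 3
on [2, 3): 2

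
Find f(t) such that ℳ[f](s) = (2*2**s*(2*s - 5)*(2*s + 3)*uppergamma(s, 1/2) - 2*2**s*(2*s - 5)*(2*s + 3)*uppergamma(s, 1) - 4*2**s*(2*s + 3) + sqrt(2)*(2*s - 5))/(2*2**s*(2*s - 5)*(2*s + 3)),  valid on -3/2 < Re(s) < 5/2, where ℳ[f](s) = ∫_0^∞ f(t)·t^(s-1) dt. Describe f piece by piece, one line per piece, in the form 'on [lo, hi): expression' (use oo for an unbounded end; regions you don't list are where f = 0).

on [0, 1/2): t**(3/2)
on [1/2, 1): exp(-t)
on [1, oo): t**(-5/2)

decompose at 1/2, 1; ℳ[f](s) sums the 3 pieces' integrals
∫ over [0, 1/2) of t**(3/2)·t^(s-1) joins the sum
the [1/2, 1) slice contributes ∫ exp(-t)·t^(s-1) dt
on [1, ∞) integrate f = t**(-5/2) against the kernel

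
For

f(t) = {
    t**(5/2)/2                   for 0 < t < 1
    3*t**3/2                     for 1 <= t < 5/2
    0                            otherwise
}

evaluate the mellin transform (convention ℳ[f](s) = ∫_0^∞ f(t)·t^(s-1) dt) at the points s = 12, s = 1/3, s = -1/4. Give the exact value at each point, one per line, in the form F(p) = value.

the 2 pieces separated at 1 each add one integral
for t in [0, 1): the term is ∫ t**(5/2)/2·t^(s-1)
on [1, 5/2): add ∫ 3*t**3/2·t^(s-1) dt

F(12) = 885009143033/9502720
F(1/3) = -93/340 + 225*2**(2/3)*5**(1/3)/64
F(-1/4) = -32/99 + 75*2**(1/4)*5**(3/4)/44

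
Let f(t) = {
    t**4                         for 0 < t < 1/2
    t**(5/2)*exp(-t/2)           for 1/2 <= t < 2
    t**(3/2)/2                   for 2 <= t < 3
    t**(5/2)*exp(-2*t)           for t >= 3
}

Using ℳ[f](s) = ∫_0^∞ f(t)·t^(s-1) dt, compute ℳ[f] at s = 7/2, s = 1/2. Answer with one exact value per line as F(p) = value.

back out the shared t-power: t**2 on [0, 1/2); sqrt(t)*exp(-t/2) on [1/2, 2); 1/(2*sqrt(t)) on [2, 3); …
reversing the shared t-power: t**(3/2) on [0, 1/2); exp(-t/2) on [1/2, 2); 1/(2*t) on [2, 3); …
slice at 1/2, 2, 3, transform all 4 pieces, and sum them
segment [0, 1/2) carries t**4; integrate it
∫ t**(5/2)*exp(-t/2)·t^(s-1) over [1/2, 2)
∫ over [2, 3) of t**(3/2)/2·t^(s-1) joins the sum
piece [3, ∞): integrate t**(5/2)*exp(-2*t) against the kernel

F(7/2) = -20864*exp(-1) + sqrt(2)/1920 + 2697*exp(-6)/8 + 211/10 + 157781*exp(-1/4)/16
F(1/2) = -40*exp(-1) + sqrt(2)/144 + 25*exp(-6)/4 + 5/4 + 41*exp(-1/4)/2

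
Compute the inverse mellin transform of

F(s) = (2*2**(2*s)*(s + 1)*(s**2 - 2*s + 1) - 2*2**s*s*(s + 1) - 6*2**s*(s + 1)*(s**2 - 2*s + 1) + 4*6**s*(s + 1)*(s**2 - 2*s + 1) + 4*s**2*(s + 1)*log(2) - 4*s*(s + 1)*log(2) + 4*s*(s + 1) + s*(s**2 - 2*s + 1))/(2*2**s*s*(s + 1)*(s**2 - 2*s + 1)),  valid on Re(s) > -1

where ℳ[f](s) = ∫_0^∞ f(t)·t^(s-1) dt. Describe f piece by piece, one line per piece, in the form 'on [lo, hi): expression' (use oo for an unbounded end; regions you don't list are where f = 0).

treat the 4 regions marked off by 1/2, 1, 2 separately and sum
over [0, 1/2), the kernel integral of t enters the sum
over [1/2, 1), the kernel integral of log(t)/t enters the sum
the [1, 2) slice contributes ∫ 3·t^(s-1) dt
∫ 2·t^(s-1) over [2, 3)

on [0, 1/2): t
on [1/2, 1): log(t)/t
on [1, 2): 3
on [2, 3): 2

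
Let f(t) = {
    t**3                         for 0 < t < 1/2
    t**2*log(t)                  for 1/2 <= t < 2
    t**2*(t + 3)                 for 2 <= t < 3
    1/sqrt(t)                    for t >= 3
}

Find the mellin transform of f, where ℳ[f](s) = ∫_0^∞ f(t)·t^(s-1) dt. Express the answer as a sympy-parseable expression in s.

strip the shared t-power: t**2 on [0, 1/2); t*log(t) on [1/2, 2); t*(t + 3) on [2, 3); …
reversing the shared t-power: t on [0, 1/2); log(t) on [1/2, 2); t + 3 on [2, 3); …
breakpoints 1/2, 2, 3: one integral from each of the 4 segments
the [0, 1/2) slice contributes ∫ t**3·t^(s-1) dt
∫ t**2*log(t)·t^(s-1) over [1/2, 2)
between 2 and 3 the integrand is t**2*(t + 3)·t^(s-1)
∫ over [3, ∞) of 1/sqrt(t)·t^(s-1) joins the sum

(480*2**(2*s)*(1 - 2*s)*(s + 2)**2 + 96*2**(2*s)*(s + 2)*(s + 3)*(2*s - 1)*log(2) - 288*2**(2*s)*(s + 2)*(2*s - 1) - 96*2**(2*s)*(s + 3)*(2*s - 1) - 16*sqrt(3)*6**s*(s + 2)**2*(s + 3) + 1296*6**s*(s + 2)**2*(2*s - 1) + 648*6**s*(s + 2)*(2*s - 1) + 3*(s + 2)**2*(2*s - 1) + 6*(s + 2)*(s + 3)*(2*s - 1)*log(2) + 6*(s + 3)*(2*s - 1))/(24*2**s*(s + 2)**2*(s + 3)*(2*s - 1))
  -3 < Re(s) < 1/2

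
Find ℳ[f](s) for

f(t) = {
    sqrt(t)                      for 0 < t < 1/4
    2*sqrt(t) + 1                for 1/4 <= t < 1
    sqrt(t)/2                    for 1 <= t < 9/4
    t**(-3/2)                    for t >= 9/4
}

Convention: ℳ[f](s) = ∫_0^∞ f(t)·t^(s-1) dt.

(270*2**(2*s)*s*(2*s - 3) + 54*2**(2*s)*(2*s - 3) + 81*3**(2*s)*s*(2*s - 3) - 32*9**s*s*(2*s + 1) - 162*s*(2*s - 3) - 108*s + 162)/(54*2**(2*s)*s*(2*s - 3)*(2*s + 1))
  -1/2 < Re(s) < 3/2

remove the power substitution first: t on [0, 1/2); 2*t + 1 on [1/2, 1); t/2 on [1, 3/2); …
linearity at 1/4, 1, 9/4 turns ℳ[f](s) into 4 summed integrals
[0, 1/4) adds the kernel integral of sqrt(t)
piece [1/4, 1): integrate (2*sqrt(t) + 1) against the kernel
on [1, 9/4): add ∫ sqrt(t)/2·t^(s-1) dt
between 9/4 and ∞ the integrand is t**(-3/2)·t^(s-1)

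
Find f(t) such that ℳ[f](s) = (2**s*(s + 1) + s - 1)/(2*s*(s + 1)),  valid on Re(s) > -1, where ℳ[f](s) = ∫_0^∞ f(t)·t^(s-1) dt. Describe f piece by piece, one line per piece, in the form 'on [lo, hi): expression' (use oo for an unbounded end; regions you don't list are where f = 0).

on [0, 1): t
on [1, 2): 1/2

summing 2 kernel integrals split by 1 yields ℳ[f](s)
∫ t·t^(s-1) over [0, 1)
the [1, 2) slice contributes ∫ 1/2·t^(s-1) dt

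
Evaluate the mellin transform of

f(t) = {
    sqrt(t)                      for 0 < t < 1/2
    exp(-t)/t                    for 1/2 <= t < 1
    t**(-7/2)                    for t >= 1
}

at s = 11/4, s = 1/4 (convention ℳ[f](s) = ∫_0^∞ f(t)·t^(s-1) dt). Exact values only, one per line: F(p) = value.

F(11/4) = -uppergamma(7/4, 1) + 2**(3/4)/52 + uppergamma(7/4, 1/2) + 4/3
F(1/4) = -uppergamma(-3/4, 1) + 4/13 + uppergamma(-3/4, 1/2) + 2*2**(1/4)/3

reversing the shared t-power: t**(3/2) on [0, 1/2); exp(-t) on [1/2, 1); t**(-5/2) on [1, ∞)
f breaks at 1/2, 1 into 3 integrals to sum
segment [0, 1/2) carries sqrt(t); integrate it
segment [1/2, 1) carries exp(-t)/t; integrate it
[1, ∞) adds the kernel integral of t**(-7/2)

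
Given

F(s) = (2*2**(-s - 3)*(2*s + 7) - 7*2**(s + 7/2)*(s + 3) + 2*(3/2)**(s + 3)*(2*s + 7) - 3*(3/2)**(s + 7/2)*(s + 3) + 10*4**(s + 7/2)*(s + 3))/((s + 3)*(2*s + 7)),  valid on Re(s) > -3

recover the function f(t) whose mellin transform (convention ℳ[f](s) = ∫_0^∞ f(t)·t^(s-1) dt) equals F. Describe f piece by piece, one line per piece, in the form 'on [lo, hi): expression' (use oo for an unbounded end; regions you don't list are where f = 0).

the 4 pieces separated at 1/2, 3/2, 2 each add one integral
segment [0, 1/2) carries 4*t**3; integrate it
between 1/2 and 3/2 the integrand is 2*t**3·t^(s-1)
the [3/2, 2) slice contributes ∫ 3*t**(7/2)/2·t^(s-1) dt
between 2 and 4 the integrand is 5*t**(7/2)·t^(s-1)

on [0, 1/2): 4*t**3
on [1/2, 3/2): 2*t**3
on [3/2, 2): 3*t**(7/2)/2
on [2, 4): 5*t**(7/2)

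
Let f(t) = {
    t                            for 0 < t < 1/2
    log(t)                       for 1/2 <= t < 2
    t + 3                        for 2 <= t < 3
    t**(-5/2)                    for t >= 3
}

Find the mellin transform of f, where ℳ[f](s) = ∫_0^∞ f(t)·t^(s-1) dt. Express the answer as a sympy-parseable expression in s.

treat the 4 regions marked off by 1/2, 2, 3 separately and sum
segment [0, 1/2) carries t; integrate it
[1/2, 2) adds the kernel integral of log(t)
segment 2 to 3 holds (t + 3); add its integral
[3, ∞) adds the kernel integral of t**(-5/2)

(-270*2**(2*s)*s**2*(2*s - 5) + 54*2**(2*s)*s*(s + 1)*(2*s - 5)*log(2) - 162*2**(2*s)*s*(2*s - 5) - 54*2**(2*s)*(s + 1)*(2*s - 5) - 4*sqrt(3)*6**s*s**2*(s + 1) + 324*6**s*s**2*(2*s - 5) + 162*6**s*s*(2*s - 5) + 27*s**2*(2*s - 5) + 54*s*(s + 1)*(2*s - 5)*log(2) + (2*s - 5)*(54*s + 54))/(54*2**s*s**2*(s + 1)*(2*s - 5))
  -1 < Re(s) < 5/2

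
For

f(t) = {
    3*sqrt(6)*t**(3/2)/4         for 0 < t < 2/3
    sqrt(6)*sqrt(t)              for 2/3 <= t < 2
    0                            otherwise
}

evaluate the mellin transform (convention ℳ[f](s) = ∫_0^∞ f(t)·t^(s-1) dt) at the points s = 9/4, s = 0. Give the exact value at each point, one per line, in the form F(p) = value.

F(9/4) = 16*2**(1/4)*3**(3/4)*(-19 + 270*3**(3/4))/4455
F(0) = -10/3 + 4*sqrt(3)

undo the common scale on t: t**(3/2) on [0, 1); 2*sqrt(t) on [1, 3)
the 2 pieces separated at 2/3 each add one integral
segment [0, 2/3) carries 3*sqrt(6)*t**(3/2)/4; integrate it
between 2/3 and 2 the integrand is sqrt(6)*sqrt(t)·t^(s-1)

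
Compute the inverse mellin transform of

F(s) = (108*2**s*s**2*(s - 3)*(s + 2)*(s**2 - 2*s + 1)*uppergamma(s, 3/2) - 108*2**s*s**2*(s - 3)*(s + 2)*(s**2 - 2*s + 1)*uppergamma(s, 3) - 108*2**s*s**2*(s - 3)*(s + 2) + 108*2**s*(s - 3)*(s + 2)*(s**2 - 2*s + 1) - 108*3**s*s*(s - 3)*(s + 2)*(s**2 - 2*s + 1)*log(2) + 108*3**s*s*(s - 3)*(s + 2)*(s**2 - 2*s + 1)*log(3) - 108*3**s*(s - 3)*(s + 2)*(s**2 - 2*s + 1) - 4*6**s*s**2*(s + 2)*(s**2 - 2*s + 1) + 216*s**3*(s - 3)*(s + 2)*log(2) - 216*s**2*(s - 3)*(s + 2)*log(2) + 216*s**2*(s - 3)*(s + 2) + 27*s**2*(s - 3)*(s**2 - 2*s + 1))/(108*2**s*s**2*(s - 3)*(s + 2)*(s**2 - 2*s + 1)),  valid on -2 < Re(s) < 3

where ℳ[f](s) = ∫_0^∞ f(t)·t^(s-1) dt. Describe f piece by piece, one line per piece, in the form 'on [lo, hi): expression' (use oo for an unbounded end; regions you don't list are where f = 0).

on [0, 1/2): t**2
on [1/2, 1): log(t)/t
on [1, 3/2): log(t)
on [3/2, 3): exp(-t)
on [3, oo): t**(-3)

cuts at 1/2, 1, 3/2, 3: linearity sums the 5 kernel integrals
on [0, 1/2): add ∫ t**2·t^(s-1) dt
between 1/2 and 1 the integrand is log(t)/t·t^(s-1)
the [1, 3/2) slice contributes ∫ log(t)·t^(s-1) dt
∫ over [3/2, 3) of exp(-t)·t^(s-1) joins the sum
segment 3 to ∞ holds t**(-3); add its integral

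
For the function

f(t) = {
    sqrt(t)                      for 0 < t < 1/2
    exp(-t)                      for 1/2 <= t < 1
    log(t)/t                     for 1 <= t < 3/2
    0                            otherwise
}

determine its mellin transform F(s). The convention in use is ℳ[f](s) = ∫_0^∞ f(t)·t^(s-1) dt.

along the cuts 1/2, 1, ℳ[f](s) splits into 3 integrals
between 0 and 1/2 the integrand is sqrt(t)·t^(s-1)
on [1/2, 1) integrate f = exp(-t) against the kernel
on [1, 3/2) integrate f = log(t)/t against the kernel

(3*2**s*(2*s + 1)*(s**2 - 2*s + 1)*uppergamma(s, 1/2) - 3*2**s*(2*s + 1)*(s**2 - 2*s + 1)*uppergamma(s, 1) + 3*2**s*(2*s + 1) + 3**s*s*(2*s + 1)*(-2*log(2) + 2*log(3)) - 2*3**s*(2*s + 1) + 3**s*(2*s + 1)*(-2*log(3) + 2*log(2)) + 3*sqrt(2)*(s**2 - 2*s + 1))/(3*2**s*(2*s + 1)*(s**2 - 2*s + 1))
  Re(s) > -1/2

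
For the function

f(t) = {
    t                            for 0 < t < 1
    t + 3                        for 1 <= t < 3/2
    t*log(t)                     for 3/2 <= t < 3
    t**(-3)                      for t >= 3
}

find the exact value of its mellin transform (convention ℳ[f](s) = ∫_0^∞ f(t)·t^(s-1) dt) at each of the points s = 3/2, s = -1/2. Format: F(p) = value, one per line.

along the cuts 1, 3/2, 3, ℳ[f](s) splits into 4 integrals
for t in [0, 1): the term is ∫ t·t^(s-1)
on [1, 3/2): add ∫ (t + 3)·t^(s-1) dt
segment [3/2, 3) carries t*log(t); integrate it
segment [3, ∞) carries t**(-3); integrate it

F(3/2) = -922*sqrt(3)/675 - 2 + 213*sqrt(6)/100 + log(2**(9*sqrt(6)/20)*3**(-9*sqrt(6)/20 + 18*sqrt(3)/5))
F(-1/2) = -2266*sqrt(3)/567 + sqrt(6) + log(2**(sqrt(6))*3**(-sqrt(6) + 2*sqrt(3))) + 6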